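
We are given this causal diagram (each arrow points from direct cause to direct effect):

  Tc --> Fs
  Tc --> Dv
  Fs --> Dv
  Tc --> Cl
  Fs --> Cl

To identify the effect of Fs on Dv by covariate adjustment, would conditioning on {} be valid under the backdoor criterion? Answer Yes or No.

Backdoor paths from Fs to Dv (paths whose first edge points into Fs):
  P1: Fs <- Tc -> Dv
Condition 1 (no descendant of Fs in the set): holds — descendants of Fs are {Cl, Dv}; none are in {}.
Condition 2 (every backdoor path blocked by {}):
  P1: open — no interior node is in the conditioning set.
{} does not satisfy the backdoor criterion.

No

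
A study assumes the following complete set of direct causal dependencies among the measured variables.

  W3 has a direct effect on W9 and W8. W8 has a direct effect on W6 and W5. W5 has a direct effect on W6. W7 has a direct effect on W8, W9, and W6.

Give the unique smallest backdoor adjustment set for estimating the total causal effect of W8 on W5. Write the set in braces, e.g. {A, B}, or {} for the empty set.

Variables eligible for adjustment (non-descendants of W8, excluding W8 and W5): {W3, W7, W9}.
Backdoor paths from W8 to W5:
  P1: W8 <- W7 -> W6 <- W5
  P2: W8 <- W3 -> W9 <- W7 -> W6 <- W5
Each backdoor path contains an unconditioned collider, so every path is already blocked with the empty conditioning set:
  P1: blocked at collider W6 (neither it nor any descendant is in the conditioning set).
  P2: blocked at collider W9 (neither it nor any descendant is in the conditioning set).
The empty set is therefore the unique smallest valid set.

{}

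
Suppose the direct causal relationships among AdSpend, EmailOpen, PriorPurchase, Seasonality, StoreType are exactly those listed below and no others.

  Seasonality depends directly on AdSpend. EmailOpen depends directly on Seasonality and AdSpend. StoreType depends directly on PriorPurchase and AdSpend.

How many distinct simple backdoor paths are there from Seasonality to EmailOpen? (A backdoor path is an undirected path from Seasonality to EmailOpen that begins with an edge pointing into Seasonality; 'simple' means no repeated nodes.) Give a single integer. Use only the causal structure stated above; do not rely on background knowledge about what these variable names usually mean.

A backdoor path from Seasonality to EmailOpen is any simple undirected path whose first edge points into Seasonality (i.e. leaves Seasonality via a parent).
Parents of Seasonality: {AdSpend}.
Enumerating:
  P1: Seasonality <- AdSpend -> EmailOpen
That exhausts the simple backdoor paths. Count: 1.

1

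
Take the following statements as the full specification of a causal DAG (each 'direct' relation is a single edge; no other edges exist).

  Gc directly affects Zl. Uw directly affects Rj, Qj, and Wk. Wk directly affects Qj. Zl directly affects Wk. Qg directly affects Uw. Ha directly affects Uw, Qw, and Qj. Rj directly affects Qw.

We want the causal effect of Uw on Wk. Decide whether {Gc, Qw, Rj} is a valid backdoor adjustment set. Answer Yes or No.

No

Backdoor paths from Uw to Wk (paths whose first edge points into Uw):
  P1: Uw <- Ha -> Qj <- Wk
Condition 1 (no descendant of Uw in the set): FAILS — Qw and Rj are descendants of Uw.
Condition 2 (every backdoor path blocked by {Gc, Qw, Rj}):
  P1: blocked at collider Qj (neither it nor any descendant is in the conditioning set).
{Gc, Qw, Rj} does not satisfy the backdoor criterion.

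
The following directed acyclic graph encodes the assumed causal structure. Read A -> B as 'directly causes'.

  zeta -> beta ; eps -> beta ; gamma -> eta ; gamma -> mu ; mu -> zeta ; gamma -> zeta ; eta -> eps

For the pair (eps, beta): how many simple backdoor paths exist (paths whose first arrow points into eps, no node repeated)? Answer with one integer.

2

A backdoor path from eps to beta is any simple undirected path whose first edge points into eps (i.e. leaves eps via a parent).
Parents of eps: {eta}.
Enumerating:
  P1: eps <- eta <- gamma -> mu -> zeta -> beta
  P2: eps <- eta <- gamma -> zeta -> beta
That exhausts the simple backdoor paths. Count: 2.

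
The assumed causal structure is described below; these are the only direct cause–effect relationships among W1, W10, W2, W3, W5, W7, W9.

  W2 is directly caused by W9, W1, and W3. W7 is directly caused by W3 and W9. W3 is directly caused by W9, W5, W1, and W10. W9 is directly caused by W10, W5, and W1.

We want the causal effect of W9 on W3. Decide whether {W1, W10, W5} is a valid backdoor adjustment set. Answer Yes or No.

Yes

Backdoor paths from W9 to W3 (paths whose first edge points into W9):
  P1: W9 <- W1 -> W3
  P2: W9 <- W1 -> W2 <- W3
  P3: W9 <- W5 -> W3
  P4: W9 <- W10 -> W3
Condition 1 (no descendant of W9 in the set): holds — descendants of W9 are {W2, W3, W7}; none are in {W1, W10, W5}.
Condition 2 (every backdoor path blocked by {W1, W10, W5}):
  P1: blocked at fork node W1 ∈ conditioning set.
  P2: blocked at fork node W1 ∈ conditioning set.
  P3: blocked at fork node W5 ∈ conditioning set.
  P4: blocked at fork node W10 ∈ conditioning set.
{W1, W10, W5} satisfies the backdoor criterion.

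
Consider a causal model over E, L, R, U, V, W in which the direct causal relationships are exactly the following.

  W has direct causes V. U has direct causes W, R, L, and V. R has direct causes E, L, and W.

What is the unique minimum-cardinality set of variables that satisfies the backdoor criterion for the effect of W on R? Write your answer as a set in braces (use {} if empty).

{}

Variables eligible for adjustment (non-descendants of W, excluding W and R): {E, L, V}.
Backdoor paths from W to R:
  P1: W <- V -> U <- L -> R
  P2: W <- V -> U <- R
Each backdoor path contains an unconditioned collider, so every path is already blocked with the empty conditioning set:
  P1: blocked at collider U (neither it nor any descendant is in the conditioning set).
  P2: blocked at collider U (neither it nor any descendant is in the conditioning set).
The empty set is therefore the unique smallest valid set.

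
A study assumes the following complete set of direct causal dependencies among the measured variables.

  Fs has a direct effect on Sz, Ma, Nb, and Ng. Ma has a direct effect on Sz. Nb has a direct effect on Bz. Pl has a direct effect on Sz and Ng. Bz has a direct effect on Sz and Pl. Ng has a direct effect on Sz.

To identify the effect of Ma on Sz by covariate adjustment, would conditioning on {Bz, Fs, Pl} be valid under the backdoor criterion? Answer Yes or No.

Yes

Backdoor paths from Ma to Sz (paths whose first edge points into Ma):
  P1: Ma <- Fs -> Nb -> Bz -> Pl -> Ng -> Sz
  P2: Ma <- Fs -> Nb -> Bz -> Pl -> Sz
  P3: Ma <- Fs -> Nb -> Bz -> Sz
  P4: Ma <- Fs -> Ng <- Pl <- Bz -> Sz
  P5: Ma <- Fs -> Ng <- Pl -> Sz
  P6: Ma <- Fs -> Ng -> Sz
  P7: Ma <- Fs -> Sz
Condition 1 (no descendant of Ma in the set): holds — descendants of Ma are {Sz}; none are in {Bz, Fs, Pl}.
Condition 2 (every backdoor path blocked by {Bz, Fs, Pl}):
  P1: blocked at fork node Fs ∈ conditioning set.
  P2: blocked at fork node Fs ∈ conditioning set.
  P3: blocked at fork node Fs ∈ conditioning set.
  P4: blocked at fork node Fs ∈ conditioning set.
  P5: blocked at fork node Fs ∈ conditioning set.
  P6: blocked at fork node Fs ∈ conditioning set.
  P7: blocked at fork node Fs ∈ conditioning set.
{Bz, Fs, Pl} satisfies the backdoor criterion.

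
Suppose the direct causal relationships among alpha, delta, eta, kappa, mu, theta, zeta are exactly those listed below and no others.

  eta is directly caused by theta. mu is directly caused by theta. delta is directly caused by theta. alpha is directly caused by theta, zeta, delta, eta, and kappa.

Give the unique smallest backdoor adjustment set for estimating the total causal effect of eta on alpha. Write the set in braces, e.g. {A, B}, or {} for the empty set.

Variables eligible for adjustment (non-descendants of eta, excluding eta and alpha): {delta, kappa, mu, theta, zeta}.
Backdoor paths from eta to alpha:
  P1: eta <- theta -> delta -> alpha
  P2: eta <- theta -> alpha
The empty set is not sufficient: P1 (eta <- theta -> delta -> alpha) has no collider blocking it and no conditioned non-collider, so it is open.
Try {theta}:
  P1: blocked at fork node theta ∈ conditioning set.
  P2: blocked at fork node theta ∈ conditioning set.
{theta} contains no descendant of eta and blocks every backdoor path.
No other singleton works — e.g. {kappa} leaves P1 open — so {theta} is the unique smallest valid adjustment set.

{theta}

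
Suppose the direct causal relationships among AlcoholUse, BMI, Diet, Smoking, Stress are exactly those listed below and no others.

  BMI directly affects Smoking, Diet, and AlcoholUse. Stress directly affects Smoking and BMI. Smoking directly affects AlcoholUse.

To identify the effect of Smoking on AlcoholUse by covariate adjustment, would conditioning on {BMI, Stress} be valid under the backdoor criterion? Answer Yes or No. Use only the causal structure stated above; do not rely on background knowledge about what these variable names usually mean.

Yes

Backdoor paths from Smoking to AlcoholUse (paths whose first edge points into Smoking):
  P1: Smoking <- Stress -> BMI -> AlcoholUse
  P2: Smoking <- BMI -> AlcoholUse
Condition 1 (no descendant of Smoking in the set): holds — descendants of Smoking are {AlcoholUse}; none are in {BMI, Stress}.
Condition 2 (every backdoor path blocked by {BMI, Stress}):
  P1: blocked at fork node Stress ∈ conditioning set.
  P2: blocked at fork node BMI ∈ conditioning set.
{BMI, Stress} satisfies the backdoor criterion.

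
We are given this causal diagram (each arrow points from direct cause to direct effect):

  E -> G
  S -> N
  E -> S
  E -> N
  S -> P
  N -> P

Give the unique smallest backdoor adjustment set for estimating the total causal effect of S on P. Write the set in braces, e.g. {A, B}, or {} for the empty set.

Variables eligible for adjustment (non-descendants of S, excluding S and P): {E, G}.
Backdoor paths from S to P:
  P1: S <- E -> N -> P
The empty set is not sufficient: P1 (S <- E -> N -> P) has no collider blocking it and no conditioned non-collider, so it is open.
Try {E}:
  P1: blocked at fork node E ∈ conditioning set.
{E} contains no descendant of S and blocks every backdoor path.
No other singleton works — e.g. {G} leaves P1 open — so {E} is the unique smallest valid adjustment set.

{E}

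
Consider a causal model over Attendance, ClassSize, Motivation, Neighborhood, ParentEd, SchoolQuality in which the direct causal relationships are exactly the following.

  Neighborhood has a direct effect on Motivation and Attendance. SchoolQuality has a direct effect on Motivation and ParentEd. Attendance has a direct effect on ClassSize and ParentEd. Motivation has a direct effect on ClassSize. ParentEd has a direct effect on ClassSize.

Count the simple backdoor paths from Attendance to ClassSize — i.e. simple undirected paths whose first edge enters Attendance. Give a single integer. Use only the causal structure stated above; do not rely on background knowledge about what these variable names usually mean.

A backdoor path from Attendance to ClassSize is any simple undirected path whose first edge points into Attendance (i.e. leaves Attendance via a parent).
Parents of Attendance: {Neighborhood}.
Enumerating:
  P1: Attendance <- Neighborhood -> Motivation <- SchoolQuality -> ParentEd -> ClassSize
  P2: Attendance <- Neighborhood -> Motivation -> ClassSize
That exhausts the simple backdoor paths. Count: 2.

2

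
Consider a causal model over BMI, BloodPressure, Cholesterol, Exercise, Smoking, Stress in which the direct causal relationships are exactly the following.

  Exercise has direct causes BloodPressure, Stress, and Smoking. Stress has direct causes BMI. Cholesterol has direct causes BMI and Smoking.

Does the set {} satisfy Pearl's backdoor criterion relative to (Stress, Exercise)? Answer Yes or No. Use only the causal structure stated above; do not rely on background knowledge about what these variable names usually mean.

Backdoor paths from Stress to Exercise (paths whose first edge points into Stress):
  P1: Stress <- BMI -> Cholesterol <- Smoking -> Exercise
Condition 1 (no descendant of Stress in the set): holds — descendants of Stress are {Exercise}; none are in {}.
Condition 2 (every backdoor path blocked by {}):
  P1: blocked at collider Cholesterol (neither it nor any descendant is in the conditioning set).
{} satisfies the backdoor criterion.

Yes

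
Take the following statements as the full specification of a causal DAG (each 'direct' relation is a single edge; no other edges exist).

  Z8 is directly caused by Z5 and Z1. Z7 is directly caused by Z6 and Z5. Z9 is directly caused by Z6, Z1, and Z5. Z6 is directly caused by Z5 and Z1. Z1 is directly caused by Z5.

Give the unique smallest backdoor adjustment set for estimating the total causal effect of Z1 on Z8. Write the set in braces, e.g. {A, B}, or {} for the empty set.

{Z5}

Variables eligible for adjustment (non-descendants of Z1, excluding Z1 and Z8): {Z5}.
Backdoor paths from Z1 to Z8:
  P1: Z1 <- Z5 -> Z8
The empty set is not sufficient: P1 (Z1 <- Z5 -> Z8) has no collider blocking it and no conditioned non-collider, so it is open.
Try {Z5}:
  P1: blocked at fork node Z5 ∈ conditioning set.
{Z5} contains no descendant of Z1 and blocks every backdoor path.
{Z5} is the unique smallest valid adjustment set.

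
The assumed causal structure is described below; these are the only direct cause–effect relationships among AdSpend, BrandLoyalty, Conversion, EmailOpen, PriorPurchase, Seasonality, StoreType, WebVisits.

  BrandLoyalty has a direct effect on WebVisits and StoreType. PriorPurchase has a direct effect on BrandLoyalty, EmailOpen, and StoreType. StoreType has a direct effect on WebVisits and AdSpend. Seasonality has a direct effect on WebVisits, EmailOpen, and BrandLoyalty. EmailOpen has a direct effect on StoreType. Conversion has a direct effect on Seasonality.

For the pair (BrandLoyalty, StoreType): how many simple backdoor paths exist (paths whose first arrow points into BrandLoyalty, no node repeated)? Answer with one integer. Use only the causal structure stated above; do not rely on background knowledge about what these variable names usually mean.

6

A backdoor path from BrandLoyalty to StoreType is any simple undirected path whose first edge points into BrandLoyalty (i.e. leaves BrandLoyalty via a parent).
Parents of BrandLoyalty: {PriorPurchase, Seasonality}.
Enumerating:
  P1: BrandLoyalty <- PriorPurchase -> EmailOpen <- Seasonality -> WebVisits <- StoreType
  P2: BrandLoyalty <- PriorPurchase -> EmailOpen -> StoreType
  P3: BrandLoyalty <- PriorPurchase -> StoreType
  P4: BrandLoyalty <- Seasonality -> EmailOpen <- PriorPurchase -> StoreType
  P5: BrandLoyalty <- Seasonality -> EmailOpen -> StoreType
  P6: BrandLoyalty <- Seasonality -> WebVisits <- StoreType
That exhausts the simple backdoor paths. Count: 6.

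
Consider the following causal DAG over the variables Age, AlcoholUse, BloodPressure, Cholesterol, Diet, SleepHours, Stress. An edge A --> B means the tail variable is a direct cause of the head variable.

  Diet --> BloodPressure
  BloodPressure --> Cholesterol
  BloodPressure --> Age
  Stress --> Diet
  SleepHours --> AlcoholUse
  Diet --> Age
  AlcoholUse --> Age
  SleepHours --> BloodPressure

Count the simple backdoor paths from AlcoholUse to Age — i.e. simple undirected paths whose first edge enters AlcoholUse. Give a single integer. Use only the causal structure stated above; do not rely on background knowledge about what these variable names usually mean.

2

A backdoor path from AlcoholUse to Age is any simple undirected path whose first edge points into AlcoholUse (i.e. leaves AlcoholUse via a parent).
Parents of AlcoholUse: {SleepHours}.
Enumerating:
  P1: AlcoholUse <- SleepHours -> BloodPressure <- Diet -> Age
  P2: AlcoholUse <- SleepHours -> BloodPressure -> Age
That exhausts the simple backdoor paths. Count: 2.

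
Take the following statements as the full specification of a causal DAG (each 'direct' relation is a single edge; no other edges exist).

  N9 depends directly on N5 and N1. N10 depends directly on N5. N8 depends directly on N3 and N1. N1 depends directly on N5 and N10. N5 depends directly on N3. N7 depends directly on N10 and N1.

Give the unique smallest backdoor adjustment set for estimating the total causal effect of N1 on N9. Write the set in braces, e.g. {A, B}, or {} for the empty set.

{N5}

Variables eligible for adjustment (non-descendants of N1, excluding N1 and N9): {N10, N3, N5}.
Backdoor paths from N1 to N9:
  P1: N1 <- N5 -> N9
  P2: N1 <- N10 <- N5 -> N9
The empty set is not sufficient: P1 (N1 <- N5 -> N9) has no collider blocking it and no conditioned non-collider, so it is open.
Try {N5}:
  P1: blocked at fork node N5 ∈ conditioning set.
  P2: blocked at fork node N5 ∈ conditioning set.
{N5} contains no descendant of N1 and blocks every backdoor path.
No other singleton works — e.g. {N3} leaves P1 open — so {N5} is the unique smallest valid adjustment set.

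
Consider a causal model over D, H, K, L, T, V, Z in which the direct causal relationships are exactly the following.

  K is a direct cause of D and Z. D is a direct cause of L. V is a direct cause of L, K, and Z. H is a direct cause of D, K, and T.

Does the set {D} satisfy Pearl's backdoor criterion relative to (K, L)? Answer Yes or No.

Backdoor paths from K to L (paths whose first edge points into K):
  P1: K <- V -> L
  P2: K <- H -> D -> L
Condition 1 (no descendant of K in the set): FAILS — D is a descendant of K.
Condition 2 (every backdoor path blocked by {D}):
  P1: open — no interior node is in the conditioning set.
  P2: blocked at chain node D ∈ conditioning set.
{D} does not satisfy the backdoor criterion.

No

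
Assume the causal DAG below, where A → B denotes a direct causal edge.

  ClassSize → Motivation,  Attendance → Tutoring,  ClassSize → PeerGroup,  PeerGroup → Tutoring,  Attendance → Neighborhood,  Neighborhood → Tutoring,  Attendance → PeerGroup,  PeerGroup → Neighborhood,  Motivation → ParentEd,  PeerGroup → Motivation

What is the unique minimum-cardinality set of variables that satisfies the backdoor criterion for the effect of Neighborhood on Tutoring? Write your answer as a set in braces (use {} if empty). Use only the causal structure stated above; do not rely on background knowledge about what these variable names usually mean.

{Attendance, PeerGroup}

Variables eligible for adjustment (non-descendants of Neighborhood, excluding Neighborhood and Tutoring): {Attendance, ClassSize, Motivation, ParentEd, PeerGroup}.
Backdoor paths from Neighborhood to Tutoring:
  P1: Neighborhood <- Attendance -> PeerGroup -> Tutoring
  P2: Neighborhood <- Attendance -> Tutoring
  P3: Neighborhood <- PeerGroup <- Attendance -> Tutoring
  P4: Neighborhood <- PeerGroup -> Tutoring
The empty set is not sufficient: P1 (Neighborhood <- Attendance -> PeerGroup -> Tutoring) has no collider blocking it and no conditioned non-collider, so it is open.
Try {Attendance, PeerGroup}:
  P1: blocked at fork node Attendance ∈ conditioning set.
  P2: blocked at fork node Attendance ∈ conditioning set.
  P3: blocked at chain node PeerGroup ∈ conditioning set.
  P4: blocked at fork node PeerGroup ∈ conditioning set.
{Attendance, PeerGroup} contains no descendant of Neighborhood and blocks every backdoor path.
Every element of {Attendance, PeerGroup} is needed (dropping Attendance leaves P2 open; dropping PeerGroup leaves P4 open), so no proper subset is valid.
Among all size-2 subsets of the eligible variables, only {Attendance, PeerGroup} blocks every backdoor path, so it is the unique smallest valid adjustment set.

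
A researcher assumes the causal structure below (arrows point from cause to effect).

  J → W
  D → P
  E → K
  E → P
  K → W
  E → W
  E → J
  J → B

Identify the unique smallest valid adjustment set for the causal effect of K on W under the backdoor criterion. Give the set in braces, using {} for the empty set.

{E}

Variables eligible for adjustment (non-descendants of K, excluding K and W): {B, D, E, J, P}.
Backdoor paths from K to W:
  P1: K <- E -> J -> W
  P2: K <- E -> W
The empty set is not sufficient: P1 (K <- E -> J -> W) has no collider blocking it and no conditioned non-collider, so it is open.
Try {E}:
  P1: blocked at fork node E ∈ conditioning set.
  P2: blocked at fork node E ∈ conditioning set.
{E} contains no descendant of K and blocks every backdoor path.
No other singleton works — e.g. {J} leaves P2 open — so {E} is the unique smallest valid adjustment set.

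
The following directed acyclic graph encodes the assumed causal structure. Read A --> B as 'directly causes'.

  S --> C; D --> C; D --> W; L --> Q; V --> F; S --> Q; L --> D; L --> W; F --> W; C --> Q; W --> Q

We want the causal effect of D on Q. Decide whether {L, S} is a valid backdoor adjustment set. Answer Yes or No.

Backdoor paths from D to Q (paths whose first edge points into D):
  P1: D <- L -> W -> Q
  P2: D <- L -> Q
Condition 1 (no descendant of D in the set): holds — descendants of D are {C, Q, W}; none are in {L, S}.
Condition 2 (every backdoor path blocked by {L, S}):
  P1: blocked at fork node L ∈ conditioning set.
  P2: blocked at fork node L ∈ conditioning set.
{L, S} satisfies the backdoor criterion.

Yes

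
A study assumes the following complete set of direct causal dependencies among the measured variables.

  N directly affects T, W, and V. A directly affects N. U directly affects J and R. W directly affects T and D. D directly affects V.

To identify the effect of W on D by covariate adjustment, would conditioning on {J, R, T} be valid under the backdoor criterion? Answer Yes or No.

Backdoor paths from W to D (paths whose first edge points into W):
  P1: W <- N -> V <- D
Condition 1 (no descendant of W in the set): FAILS — T is a descendant of W.
Condition 2 (every backdoor path blocked by {J, R, T}):
  P1: blocked at collider V (neither it nor any descendant is in the conditioning set).
{J, R, T} does not satisfy the backdoor criterion.

No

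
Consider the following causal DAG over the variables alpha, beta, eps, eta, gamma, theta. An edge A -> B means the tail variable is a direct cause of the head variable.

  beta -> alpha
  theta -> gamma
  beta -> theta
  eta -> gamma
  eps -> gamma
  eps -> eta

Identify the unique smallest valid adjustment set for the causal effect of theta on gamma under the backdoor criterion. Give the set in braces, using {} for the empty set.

{}

Variables eligible for adjustment (non-descendants of theta, excluding theta and gamma): {alpha, beta, eps, eta}.
Backdoor paths from theta to gamma:
  (none)
With no backdoor paths the empty set already satisfies the criterion, and it is trivially minimal.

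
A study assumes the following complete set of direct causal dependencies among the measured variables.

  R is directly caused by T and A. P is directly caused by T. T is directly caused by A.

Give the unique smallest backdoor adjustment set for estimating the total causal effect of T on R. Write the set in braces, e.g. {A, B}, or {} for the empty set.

Variables eligible for adjustment (non-descendants of T, excluding T and R): {A}.
Backdoor paths from T to R:
  P1: T <- A -> R
The empty set is not sufficient: P1 (T <- A -> R) has no collider blocking it and no conditioned non-collider, so it is open.
Try {A}:
  P1: blocked at fork node A ∈ conditioning set.
{A} contains no descendant of T and blocks every backdoor path.
{A} is the unique smallest valid adjustment set.

{A}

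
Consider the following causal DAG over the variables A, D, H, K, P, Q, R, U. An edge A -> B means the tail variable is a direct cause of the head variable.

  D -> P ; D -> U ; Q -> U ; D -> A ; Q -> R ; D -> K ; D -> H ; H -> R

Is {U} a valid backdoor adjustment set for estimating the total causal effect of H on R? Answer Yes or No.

Backdoor paths from H to R (paths whose first edge points into H):
  P1: H <- D -> U <- Q -> R
Condition 1 (no descendant of H in the set): holds — descendants of H are {R}; none are in {U}.
Condition 2 (every backdoor path blocked by {U}):
  P1: open — collider(s) U are conditioned on (or have a conditioned descendant) and no non-collider on the path is in the set.
{U} does not satisfy the backdoor criterion.

No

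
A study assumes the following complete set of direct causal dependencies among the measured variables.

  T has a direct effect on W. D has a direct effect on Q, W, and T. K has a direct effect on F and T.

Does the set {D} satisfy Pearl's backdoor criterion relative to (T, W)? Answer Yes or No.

Yes

Backdoor paths from T to W (paths whose first edge points into T):
  P1: T <- D -> W
Condition 1 (no descendant of T in the set): holds — descendants of T are {W}; none are in {D}.
Condition 2 (every backdoor path blocked by {D}):
  P1: blocked at fork node D ∈ conditioning set.
{D} satisfies the backdoor criterion.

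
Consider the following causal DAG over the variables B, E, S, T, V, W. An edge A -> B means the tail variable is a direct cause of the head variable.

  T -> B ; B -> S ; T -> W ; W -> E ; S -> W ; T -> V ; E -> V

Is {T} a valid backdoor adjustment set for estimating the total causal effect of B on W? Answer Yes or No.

Backdoor paths from B to W (paths whose first edge points into B):
  P1: B <- T -> W
  P2: B <- T -> V <- E <- W
Condition 1 (no descendant of B in the set): holds — descendants of B are {E, S, V, W}; none are in {T}.
Condition 2 (every backdoor path blocked by {T}):
  P1: blocked at fork node T ∈ conditioning set.
  P2: blocked at fork node T ∈ conditioning set.
{T} satisfies the backdoor criterion.

Yes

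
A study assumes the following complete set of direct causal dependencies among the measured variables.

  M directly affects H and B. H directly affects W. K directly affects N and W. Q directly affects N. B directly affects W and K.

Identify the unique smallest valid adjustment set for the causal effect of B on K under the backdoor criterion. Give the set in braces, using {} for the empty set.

Variables eligible for adjustment (non-descendants of B, excluding B and K): {H, M, Q}.
Backdoor paths from B to K:
  P1: B <- M -> H -> W <- K
Each backdoor path contains an unconditioned collider, so every path is already blocked with the empty conditioning set:
  P1: blocked at collider W (neither it nor any descendant is in the conditioning set).
The empty set is therefore the unique smallest valid set.

{}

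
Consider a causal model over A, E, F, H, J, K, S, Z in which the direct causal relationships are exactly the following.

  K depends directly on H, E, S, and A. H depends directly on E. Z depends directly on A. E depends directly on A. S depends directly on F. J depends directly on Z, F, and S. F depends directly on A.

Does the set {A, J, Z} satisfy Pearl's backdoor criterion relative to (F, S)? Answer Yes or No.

Backdoor paths from F to S (paths whose first edge points into F):
  P1: F <- A -> Z -> J <- S
  P2: F <- A -> E -> H -> K <- S
  P3: F <- A -> E -> K <- S
  P4: F <- A -> K <- S
Condition 1 (no descendant of F in the set): FAILS — J is a descendant of F.
Condition 2 (every backdoor path blocked by {A, J, Z}):
  P1: blocked at fork node A ∈ conditioning set.
  P2: blocked at fork node A ∈ conditioning set.
  P3: blocked at fork node A ∈ conditioning set.
  P4: blocked at fork node A ∈ conditioning set.
{A, J, Z} does not satisfy the backdoor criterion.

No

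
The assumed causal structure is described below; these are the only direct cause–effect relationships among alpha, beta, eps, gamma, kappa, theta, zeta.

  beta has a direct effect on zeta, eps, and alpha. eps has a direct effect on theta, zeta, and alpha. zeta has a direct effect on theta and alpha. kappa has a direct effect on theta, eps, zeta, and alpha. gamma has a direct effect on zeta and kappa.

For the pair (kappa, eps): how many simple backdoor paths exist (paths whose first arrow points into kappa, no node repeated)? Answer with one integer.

A backdoor path from kappa to eps is any simple undirected path whose first edge points into kappa (i.e. leaves kappa via a parent).
Parents of kappa: {gamma}.
Enumerating:
  P1: kappa <- gamma -> zeta <- beta -> eps
  P2: kappa <- gamma -> zeta <- beta -> alpha <- eps
  P3: kappa <- gamma -> zeta <- eps
  P4: kappa <- gamma -> zeta -> alpha <- beta -> eps
  P5: kappa <- gamma -> zeta -> alpha <- eps
  P6: kappa <- gamma -> zeta -> theta <- eps
That exhausts the simple backdoor paths. Count: 6.

6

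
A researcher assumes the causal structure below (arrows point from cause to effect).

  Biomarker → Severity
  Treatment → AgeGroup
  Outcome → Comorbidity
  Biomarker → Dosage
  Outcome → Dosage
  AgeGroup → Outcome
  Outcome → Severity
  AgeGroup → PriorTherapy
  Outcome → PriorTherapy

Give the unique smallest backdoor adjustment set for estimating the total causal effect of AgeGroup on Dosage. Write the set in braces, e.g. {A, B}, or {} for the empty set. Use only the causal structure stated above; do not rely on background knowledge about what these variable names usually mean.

Variables eligible for adjustment (non-descendants of AgeGroup, excluding AgeGroup and Dosage): {Biomarker, Treatment}.
Backdoor paths from AgeGroup to Dosage:
  (none)
With no backdoor paths the empty set already satisfies the criterion, and it is trivially minimal.

{}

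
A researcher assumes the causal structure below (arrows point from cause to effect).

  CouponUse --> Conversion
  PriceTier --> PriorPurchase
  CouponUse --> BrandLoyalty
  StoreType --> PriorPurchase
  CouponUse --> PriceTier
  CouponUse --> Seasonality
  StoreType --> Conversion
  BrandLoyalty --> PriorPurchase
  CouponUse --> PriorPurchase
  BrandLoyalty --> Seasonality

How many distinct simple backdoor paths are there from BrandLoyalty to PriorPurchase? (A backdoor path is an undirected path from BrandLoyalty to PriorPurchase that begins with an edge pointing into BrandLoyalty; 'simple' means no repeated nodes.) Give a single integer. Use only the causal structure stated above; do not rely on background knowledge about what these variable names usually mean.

3

A backdoor path from BrandLoyalty to PriorPurchase is any simple undirected path whose first edge points into BrandLoyalty (i.e. leaves BrandLoyalty via a parent).
Parents of BrandLoyalty: {CouponUse}.
Enumerating:
  P1: BrandLoyalty <- CouponUse -> PriceTier -> PriorPurchase
  P2: BrandLoyalty <- CouponUse -> PriorPurchase
  P3: BrandLoyalty <- CouponUse -> Conversion <- StoreType -> PriorPurchase
That exhausts the simple backdoor paths. Count: 3.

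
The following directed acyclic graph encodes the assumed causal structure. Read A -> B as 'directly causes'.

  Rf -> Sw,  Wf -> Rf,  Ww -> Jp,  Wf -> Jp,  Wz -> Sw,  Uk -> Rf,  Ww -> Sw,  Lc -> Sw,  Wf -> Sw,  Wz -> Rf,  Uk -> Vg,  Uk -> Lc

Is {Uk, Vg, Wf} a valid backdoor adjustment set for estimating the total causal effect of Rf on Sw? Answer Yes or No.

No

Backdoor paths from Rf to Sw (paths whose first edge points into Rf):
  P1: Rf <- Uk -> Lc -> Sw
  P2: Rf <- Wf -> Jp <- Ww -> Sw
  P3: Rf <- Wf -> Sw
  P4: Rf <- Wz -> Sw
Condition 1 (no descendant of Rf in the set): holds — descendants of Rf are {Sw}; none are in {Uk, Vg, Wf}.
Condition 2 (every backdoor path blocked by {Uk, Vg, Wf}):
  P1: blocked at fork node Uk ∈ conditioning set.
  P2: blocked at fork node Wf ∈ conditioning set.
  P3: blocked at fork node Wf ∈ conditioning set.
  P4: open — no interior node is in the conditioning set.
{Uk, Vg, Wf} does not satisfy the backdoor criterion.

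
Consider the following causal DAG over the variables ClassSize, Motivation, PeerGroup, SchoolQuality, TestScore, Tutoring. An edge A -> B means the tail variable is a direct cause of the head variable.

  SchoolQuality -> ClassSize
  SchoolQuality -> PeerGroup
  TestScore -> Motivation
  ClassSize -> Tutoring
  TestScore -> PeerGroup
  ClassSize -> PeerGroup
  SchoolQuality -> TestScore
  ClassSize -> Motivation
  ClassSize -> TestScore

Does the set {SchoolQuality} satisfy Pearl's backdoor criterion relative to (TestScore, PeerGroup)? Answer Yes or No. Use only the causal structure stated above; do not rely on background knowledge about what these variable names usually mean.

Backdoor paths from TestScore to PeerGroup (paths whose first edge points into TestScore):
  P1: TestScore <- SchoolQuality -> ClassSize -> PeerGroup
  P2: TestScore <- SchoolQuality -> PeerGroup
  P3: TestScore <- ClassSize <- SchoolQuality -> PeerGroup
  P4: TestScore <- ClassSize -> PeerGroup
Condition 1 (no descendant of TestScore in the set): holds — descendants of TestScore are {Motivation, PeerGroup}; none are in {SchoolQuality}.
Condition 2 (every backdoor path blocked by {SchoolQuality}):
  P1: blocked at fork node SchoolQuality ∈ conditioning set.
  P2: blocked at fork node SchoolQuality ∈ conditioning set.
  P3: blocked at fork node SchoolQuality ∈ conditioning set.
  P4: open — no interior node is in the conditioning set.
{SchoolQuality} does not satisfy the backdoor criterion.

No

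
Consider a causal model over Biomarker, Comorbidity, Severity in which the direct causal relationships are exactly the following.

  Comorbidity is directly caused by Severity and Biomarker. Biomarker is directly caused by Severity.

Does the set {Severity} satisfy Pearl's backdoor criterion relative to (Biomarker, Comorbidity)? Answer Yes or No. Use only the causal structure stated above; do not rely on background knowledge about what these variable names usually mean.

Yes

Backdoor paths from Biomarker to Comorbidity (paths whose first edge points into Biomarker):
  P1: Biomarker <- Severity -> Comorbidity
Condition 1 (no descendant of Biomarker in the set): holds — descendants of Biomarker are {Comorbidity}; none are in {Severity}.
Condition 2 (every backdoor path blocked by {Severity}):
  P1: blocked at fork node Severity ∈ conditioning set.
{Severity} satisfies the backdoor criterion.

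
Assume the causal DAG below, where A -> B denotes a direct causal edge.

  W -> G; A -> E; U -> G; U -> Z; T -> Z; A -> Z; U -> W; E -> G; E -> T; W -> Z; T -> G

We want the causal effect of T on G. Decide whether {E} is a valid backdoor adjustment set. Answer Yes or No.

Yes

Backdoor paths from T to G (paths whose first edge points into T):
  P1: T <- E <- A -> Z <- U -> W -> G
  P2: T <- E <- A -> Z <- U -> G
  P3: T <- E <- A -> Z <- W <- U -> G
  P4: T <- E <- A -> Z <- W -> G
  P5: T <- E -> G
Condition 1 (no descendant of T in the set): holds — descendants of T are {G, Z}; none are in {E}.
Condition 2 (every backdoor path blocked by {E}):
  P1: blocked at chain node E ∈ conditioning set.
  P2: blocked at chain node E ∈ conditioning set.
  P3: blocked at chain node E ∈ conditioning set.
  P4: blocked at chain node E ∈ conditioning set.
  P5: blocked at fork node E ∈ conditioning set.
{E} satisfies the backdoor criterion.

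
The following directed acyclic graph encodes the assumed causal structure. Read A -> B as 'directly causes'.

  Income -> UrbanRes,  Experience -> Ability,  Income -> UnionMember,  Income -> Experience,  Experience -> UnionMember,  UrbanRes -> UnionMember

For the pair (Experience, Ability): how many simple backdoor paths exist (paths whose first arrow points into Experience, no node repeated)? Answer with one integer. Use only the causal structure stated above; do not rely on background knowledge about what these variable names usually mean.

A backdoor path from Experience to Ability is any simple undirected path whose first edge points into Experience (i.e. leaves Experience via a parent).
Parents of Experience: {Income}.
No simple path from any parent of Experience reaches Ability without revisiting Experience, so there are no backdoor paths.

0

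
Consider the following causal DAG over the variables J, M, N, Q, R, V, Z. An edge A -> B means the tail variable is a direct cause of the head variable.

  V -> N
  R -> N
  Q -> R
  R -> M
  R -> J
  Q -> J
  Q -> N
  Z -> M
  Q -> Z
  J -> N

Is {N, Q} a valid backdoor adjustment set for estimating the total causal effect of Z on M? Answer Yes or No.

Backdoor paths from Z to M (paths whose first edge points into Z):
  P1: Z <- Q -> R -> M
  P2: Z <- Q -> J <- R -> M
  P3: Z <- Q -> J -> N <- R -> M
  P4: Z <- Q -> N <- R -> M
  P5: Z <- Q -> N <- J <- R -> M
Condition 1 (no descendant of Z in the set): holds — descendants of Z are {M}; none are in {N, Q}.
Condition 2 (every backdoor path blocked by {N, Q}):
  P1: blocked at fork node Q ∈ conditioning set.
  P2: blocked at fork node Q ∈ conditioning set.
  P3: blocked at fork node Q ∈ conditioning set.
  P4: blocked at fork node Q ∈ conditioning set.
  P5: blocked at fork node Q ∈ conditioning set.
{N, Q} satisfies the backdoor criterion.

Yes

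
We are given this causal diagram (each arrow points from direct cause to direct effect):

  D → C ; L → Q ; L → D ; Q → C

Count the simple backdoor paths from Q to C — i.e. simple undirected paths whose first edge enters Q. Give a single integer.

1

A backdoor path from Q to C is any simple undirected path whose first edge points into Q (i.e. leaves Q via a parent).
Parents of Q: {L}.
Enumerating:
  P1: Q <- L -> D -> C
That exhausts the simple backdoor paths. Count: 1.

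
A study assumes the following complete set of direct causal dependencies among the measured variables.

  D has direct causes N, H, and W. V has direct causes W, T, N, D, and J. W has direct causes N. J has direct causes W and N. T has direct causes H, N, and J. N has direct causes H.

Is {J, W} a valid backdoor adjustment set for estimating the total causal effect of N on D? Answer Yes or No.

Backdoor paths from N to D (paths whose first edge points into N):
  P1: N <- H -> D
  P2: N <- H -> T <- J <- W -> D
  P3: N <- H -> T <- J <- W -> V <- D
  P4: N <- H -> T <- J -> V <- W -> D
  P5: N <- H -> T <- J -> V <- D
  P6: N <- H -> T -> V <- W -> D
  P7: N <- H -> T -> V <- D
  P8: N <- H -> T -> V <- J <- W -> D
Condition 1 (no descendant of N in the set): FAILS — J and W are descendants of N.
Condition 2 (every backdoor path blocked by {J, W}):
  P1: open — no interior node is in the conditioning set.
  P2: blocked at collider T (neither it nor any descendant is in the conditioning set).
  P3: blocked at collider T (neither it nor any descendant is in the conditioning set).
  P4: blocked at collider T (neither it nor any descendant is in the conditioning set).
  P5: blocked at collider T (neither it nor any descendant is in the conditioning set).
  P6: blocked at collider V (neither it nor any descendant is in the conditioning set).
  P7: blocked at collider V (neither it nor any descendant is in the conditioning set).
  P8: blocked at collider V (neither it nor any descendant is in the conditioning set).
{J, W} does not satisfy the backdoor criterion.

No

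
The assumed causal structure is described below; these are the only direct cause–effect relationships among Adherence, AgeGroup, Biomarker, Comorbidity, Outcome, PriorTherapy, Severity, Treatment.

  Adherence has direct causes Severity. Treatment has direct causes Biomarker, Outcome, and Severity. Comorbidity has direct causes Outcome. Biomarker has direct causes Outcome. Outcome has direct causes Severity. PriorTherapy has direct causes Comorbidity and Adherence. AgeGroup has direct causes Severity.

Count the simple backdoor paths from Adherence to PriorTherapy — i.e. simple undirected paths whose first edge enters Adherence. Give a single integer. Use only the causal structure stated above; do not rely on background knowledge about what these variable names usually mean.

A backdoor path from Adherence to PriorTherapy is any simple undirected path whose first edge points into Adherence (i.e. leaves Adherence via a parent).
Parents of Adherence: {Severity}.
Enumerating:
  P1: Adherence <- Severity -> Outcome -> Comorbidity -> PriorTherapy
  P2: Adherence <- Severity -> Treatment <- Outcome -> Comorbidity -> PriorTherapy
  P3: Adherence <- Severity -> Treatment <- Biomarker <- Outcome -> Comorbidity -> PriorTherapy
That exhausts the simple backdoor paths. Count: 3.

3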